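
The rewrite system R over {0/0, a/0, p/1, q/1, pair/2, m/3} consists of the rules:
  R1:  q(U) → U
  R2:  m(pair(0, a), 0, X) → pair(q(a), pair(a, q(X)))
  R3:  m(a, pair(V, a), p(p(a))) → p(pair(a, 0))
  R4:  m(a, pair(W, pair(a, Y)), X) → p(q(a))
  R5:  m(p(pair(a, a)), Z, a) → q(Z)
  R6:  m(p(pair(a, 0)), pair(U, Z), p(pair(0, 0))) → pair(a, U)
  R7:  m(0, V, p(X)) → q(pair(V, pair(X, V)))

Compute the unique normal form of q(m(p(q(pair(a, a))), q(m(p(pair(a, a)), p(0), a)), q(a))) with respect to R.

p(0)

1. q(m(p(q(pair(a, a))), q(m(p(pair(a, a)), p(0), a)), q(a)))  →  m(p(q(pair(a, a))), q(m(p(pair(a, a)), p(0), a)), q(a))   [R1 at ε]
2. m(p(q(pair(a, a))), q(m(p(pair(a, a)), p(0), a)), q(a))  →  m(p(pair(a, a)), q(m(p(pair(a, a)), p(0), a)), q(a))   [R1 at 1.1]
3. m(p(pair(a, a)), q(m(p(pair(a, a)), p(0), a)), q(a))  →  m(p(pair(a, a)), m(p(pair(a, a)), p(0), a), q(a))   [R1 at 2]
4. m(p(pair(a, a)), m(p(pair(a, a)), p(0), a), q(a))  →  m(p(pair(a, a)), q(p(0)), q(a))   [R5 at 2]
5. m(p(pair(a, a)), q(p(0)), q(a))  →  m(p(pair(a, a)), p(0), q(a))   [R1 at 2]
6. m(p(pair(a, a)), p(0), q(a))  →  m(p(pair(a, a)), p(0), a)   [R1 at 3]
7. m(p(pair(a, a)), p(0), a)  →  q(p(0))   [R5 at ε]
8. q(p(0))  →  p(0)   [R1 at ε]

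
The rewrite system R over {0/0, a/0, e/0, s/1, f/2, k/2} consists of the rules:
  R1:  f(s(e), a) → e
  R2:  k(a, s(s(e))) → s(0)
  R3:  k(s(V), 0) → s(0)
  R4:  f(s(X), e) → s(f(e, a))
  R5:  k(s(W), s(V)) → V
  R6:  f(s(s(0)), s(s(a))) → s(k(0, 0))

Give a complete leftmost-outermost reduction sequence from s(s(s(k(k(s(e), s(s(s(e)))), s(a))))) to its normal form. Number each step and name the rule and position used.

s(s(s(a)))

1. s(s(s(k(k(s(e), s(s(s(e)))), s(a)))))  →  s(s(s(k(s(s(e)), s(a)))))   [R5 at 1.1.1.1]
2. s(s(s(k(s(s(e)), s(a)))))  →  s(s(s(a)))   [R5 at 1.1.1]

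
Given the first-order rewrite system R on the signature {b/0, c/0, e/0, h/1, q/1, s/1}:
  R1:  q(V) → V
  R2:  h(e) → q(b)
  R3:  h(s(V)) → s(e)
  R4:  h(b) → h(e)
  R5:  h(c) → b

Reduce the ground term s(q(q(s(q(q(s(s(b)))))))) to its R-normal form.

s(s(s(s(b))))

1. s(q(q(s(q(q(s(s(b))))))))  →  s(q(s(q(q(s(s(b)))))))   [R1 at 1]
2. s(q(s(q(q(s(s(b)))))))  →  s(s(q(q(s(s(b))))))   [R1 at 1]
3. s(s(q(q(s(s(b))))))  →  s(s(q(s(s(b)))))   [R1 at 1.1]
4. s(s(q(s(s(b)))))  →  s(s(s(s(b))))   [R1 at 1.1]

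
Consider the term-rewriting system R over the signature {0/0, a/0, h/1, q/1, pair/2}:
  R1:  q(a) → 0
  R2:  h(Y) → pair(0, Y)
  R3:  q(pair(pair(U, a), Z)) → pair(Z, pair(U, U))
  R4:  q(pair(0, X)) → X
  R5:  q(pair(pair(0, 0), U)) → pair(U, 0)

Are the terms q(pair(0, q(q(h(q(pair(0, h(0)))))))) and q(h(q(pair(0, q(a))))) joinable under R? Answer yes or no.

yes — NF(t₁) = 0, NF(t₂) = 0

Reduce t₁ = q(pair(0, q(q(h(q(pair(0, h(0)))))))):
1. q(pair(0, q(q(h(q(pair(0, h(0))))))))  →  q(q(h(q(pair(0, h(0))))))   [R4 at ε]
2. q(q(h(q(pair(0, h(0))))))  →  q(q(pair(0, q(pair(0, h(0))))))   [R2 at 1.1]
3. q(q(pair(0, q(pair(0, h(0))))))  →  q(q(pair(0, h(0))))   [R4 at 1]
4. q(q(pair(0, h(0))))  →  q(h(0))   [R4 at 1]
5. q(h(0))  →  q(pair(0, 0))   [R2 at 1]
6. q(pair(0, 0))  →  0   [R4 at ε]

Reduce t₂ = q(h(q(pair(0, q(a))))):
1. q(h(q(pair(0, q(a)))))  →  q(pair(0, q(pair(0, q(a)))))   [R2 at 1]
2. q(pair(0, q(pair(0, q(a)))))  →  q(pair(0, q(a)))   [R4 at ε]
3. q(pair(0, q(a)))  →  q(a)   [R4 at ε]
4. q(a)  →  0   [R1 at ε]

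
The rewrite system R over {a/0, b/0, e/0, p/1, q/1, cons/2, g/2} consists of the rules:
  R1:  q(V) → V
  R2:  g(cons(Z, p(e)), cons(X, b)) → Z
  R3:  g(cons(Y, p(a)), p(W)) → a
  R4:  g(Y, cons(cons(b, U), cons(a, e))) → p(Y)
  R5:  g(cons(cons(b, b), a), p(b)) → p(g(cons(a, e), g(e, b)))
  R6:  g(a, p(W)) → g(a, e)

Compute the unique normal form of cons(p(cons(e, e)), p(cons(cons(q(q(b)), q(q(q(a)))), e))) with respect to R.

cons(p(cons(e, e)), p(cons(cons(b, a), e)))

1. cons(p(cons(e, e)), p(cons(cons(q(q(b)), q(q(q(a)))), e)))  →  cons(p(cons(e, e)), p(cons(cons(q(b), q(q(q(a)))), e)))   [R1 at 2.1.1.1]
2. cons(p(cons(e, e)), p(cons(cons(q(b), q(q(q(a)))), e)))  →  cons(p(cons(e, e)), p(cons(cons(b, q(q(q(a)))), e)))   [R1 at 2.1.1.1]
3. cons(p(cons(e, e)), p(cons(cons(b, q(q(q(a)))), e)))  →  cons(p(cons(e, e)), p(cons(cons(b, q(q(a))), e)))   [R1 at 2.1.1.2]
4. cons(p(cons(e, e)), p(cons(cons(b, q(q(a))), e)))  →  cons(p(cons(e, e)), p(cons(cons(b, q(a)), e)))   [R1 at 2.1.1.2]
5. cons(p(cons(e, e)), p(cons(cons(b, q(a)), e)))  →  cons(p(cons(e, e)), p(cons(cons(b, a), e)))   [R1 at 2.1.1.2]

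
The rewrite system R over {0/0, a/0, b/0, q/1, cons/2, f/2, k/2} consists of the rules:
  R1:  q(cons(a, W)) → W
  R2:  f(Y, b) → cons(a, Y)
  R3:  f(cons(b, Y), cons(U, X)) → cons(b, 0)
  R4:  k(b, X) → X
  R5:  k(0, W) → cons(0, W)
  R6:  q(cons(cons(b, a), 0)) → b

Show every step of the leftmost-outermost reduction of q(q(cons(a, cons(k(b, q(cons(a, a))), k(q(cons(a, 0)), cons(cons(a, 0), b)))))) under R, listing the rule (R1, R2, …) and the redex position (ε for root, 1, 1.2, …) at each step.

1. q(q(cons(a, cons(k(b, q(cons(a, a))), k(q(cons(a, 0)), cons(cons(a, 0), b))))))  →  q(cons(k(b, q(cons(a, a))), k(q(cons(a, 0)), cons(cons(a, 0), b))))   [R1 at 1]
2. q(cons(k(b, q(cons(a, a))), k(q(cons(a, 0)), cons(cons(a, 0), b))))  →  q(cons(q(cons(a, a)), k(q(cons(a, 0)), cons(cons(a, 0), b))))   [R4 at 1.1]
3. q(cons(q(cons(a, a)), k(q(cons(a, 0)), cons(cons(a, 0), b))))  →  q(cons(a, k(q(cons(a, 0)), cons(cons(a, 0), b))))   [R1 at 1.1]
4. q(cons(a, k(q(cons(a, 0)), cons(cons(a, 0), b))))  →  k(q(cons(a, 0)), cons(cons(a, 0), b))   [R1 at ε]
5. k(q(cons(a, 0)), cons(cons(a, 0), b))  →  k(0, cons(cons(a, 0), b))   [R1 at 1]
6. k(0, cons(cons(a, 0), b))  →  cons(0, cons(cons(a, 0), b))   [R5 at ε]

cons(0, cons(cons(a, 0), b))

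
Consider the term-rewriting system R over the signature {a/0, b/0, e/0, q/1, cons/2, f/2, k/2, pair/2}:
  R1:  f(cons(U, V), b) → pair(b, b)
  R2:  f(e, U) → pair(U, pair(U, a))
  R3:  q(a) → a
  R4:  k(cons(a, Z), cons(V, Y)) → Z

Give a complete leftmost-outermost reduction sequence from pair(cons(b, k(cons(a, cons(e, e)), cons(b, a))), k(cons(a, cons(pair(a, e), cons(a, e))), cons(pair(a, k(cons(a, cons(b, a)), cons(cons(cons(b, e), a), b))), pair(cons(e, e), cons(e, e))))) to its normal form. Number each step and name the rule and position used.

1. pair(cons(b, k(cons(a, cons(e, e)), cons(b, a))), k(cons(a, cons(pair(a, e), cons(a, e))), cons(pair(a, k(cons(a, cons(b, a)), cons(cons(cons(b, e), a), b))), pair(cons(e, e), cons(e, e)))))  →  pair(cons(b, cons(e, e)), k(cons(a, cons(pair(a, e), cons(a, e))), cons(pair(a, k(cons(a, cons(b, a)), cons(cons(cons(b, e), a), b))), pair(cons(e, e), cons(e, e)))))   [R4 at 1.2]
2. pair(cons(b, cons(e, e)), k(cons(a, cons(pair(a, e), cons(a, e))), cons(pair(a, k(cons(a, cons(b, a)), cons(cons(cons(b, e), a), b))), pair(cons(e, e), cons(e, e)))))  →  pair(cons(b, cons(e, e)), cons(pair(a, e), cons(a, e)))   [R4 at 2]

pair(cons(b, cons(e, e)), cons(pair(a, e), cons(a, e)))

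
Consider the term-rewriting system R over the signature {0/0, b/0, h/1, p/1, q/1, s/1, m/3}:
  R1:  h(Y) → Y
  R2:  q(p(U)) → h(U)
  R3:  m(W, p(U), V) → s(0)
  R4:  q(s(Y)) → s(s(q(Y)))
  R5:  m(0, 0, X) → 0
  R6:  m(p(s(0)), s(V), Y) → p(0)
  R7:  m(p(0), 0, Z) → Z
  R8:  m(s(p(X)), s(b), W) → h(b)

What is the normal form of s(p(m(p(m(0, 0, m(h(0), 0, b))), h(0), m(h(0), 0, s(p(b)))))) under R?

s(p(0))

1. s(p(m(p(m(0, 0, m(h(0), 0, b))), h(0), m(h(0), 0, s(p(b))))))  →  s(p(m(p(0), h(0), m(h(0), 0, s(p(b))))))   [R5 at 1.1.1.1]
2. s(p(m(p(0), h(0), m(h(0), 0, s(p(b))))))  →  s(p(m(p(0), 0, m(h(0), 0, s(p(b))))))   [R1 at 1.1.2]
3. s(p(m(p(0), 0, m(h(0), 0, s(p(b))))))  →  s(p(m(h(0), 0, s(p(b)))))   [R7 at 1.1]
4. s(p(m(h(0), 0, s(p(b)))))  →  s(p(m(0, 0, s(p(b)))))   [R1 at 1.1.1]
5. s(p(m(0, 0, s(p(b)))))  →  s(p(0))   [R5 at 1.1]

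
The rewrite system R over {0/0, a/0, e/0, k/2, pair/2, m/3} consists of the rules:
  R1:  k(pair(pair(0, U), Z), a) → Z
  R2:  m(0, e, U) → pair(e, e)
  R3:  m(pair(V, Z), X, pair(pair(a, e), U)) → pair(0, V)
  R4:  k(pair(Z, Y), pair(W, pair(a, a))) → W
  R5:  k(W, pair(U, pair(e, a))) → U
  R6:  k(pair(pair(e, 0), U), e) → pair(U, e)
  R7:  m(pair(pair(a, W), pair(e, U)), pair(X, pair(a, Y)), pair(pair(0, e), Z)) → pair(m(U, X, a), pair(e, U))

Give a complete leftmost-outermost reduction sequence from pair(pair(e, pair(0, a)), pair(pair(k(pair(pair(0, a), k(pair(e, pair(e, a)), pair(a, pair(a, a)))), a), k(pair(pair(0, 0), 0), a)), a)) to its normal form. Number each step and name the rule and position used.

pair(pair(e, pair(0, a)), pair(pair(a, 0), a))

1. pair(pair(e, pair(0, a)), pair(pair(k(pair(pair(0, a), k(pair(e, pair(e, a)), pair(a, pair(a, a)))), a), k(pair(pair(0, 0), 0), a)), a))  →  pair(pair(e, pair(0, a)), pair(pair(k(pair(e, pair(e, a)), pair(a, pair(a, a))), k(pair(pair(0, 0), 0), a)), a))   [R1 at 2.1.1]
2. pair(pair(e, pair(0, a)), pair(pair(k(pair(e, pair(e, a)), pair(a, pair(a, a))), k(pair(pair(0, 0), 0), a)), a))  →  pair(pair(e, pair(0, a)), pair(pair(a, k(pair(pair(0, 0), 0), a)), a))   [R4 at 2.1.1]
3. pair(pair(e, pair(0, a)), pair(pair(a, k(pair(pair(0, 0), 0), a)), a))  →  pair(pair(e, pair(0, a)), pair(pair(a, 0), a))   [R1 at 2.1.2]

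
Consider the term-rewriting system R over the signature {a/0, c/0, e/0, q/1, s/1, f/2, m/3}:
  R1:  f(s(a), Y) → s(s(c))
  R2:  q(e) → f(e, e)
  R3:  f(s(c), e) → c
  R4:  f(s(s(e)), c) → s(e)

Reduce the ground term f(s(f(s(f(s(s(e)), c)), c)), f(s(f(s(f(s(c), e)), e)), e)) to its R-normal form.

1. f(s(f(s(f(s(s(e)), c)), c)), f(s(f(s(f(s(c), e)), e)), e))  →  f(s(f(s(s(e)), c)), f(s(f(s(f(s(c), e)), e)), e))   [R4 at 1.1.1.1]
2. f(s(f(s(s(e)), c)), f(s(f(s(f(s(c), e)), e)), e))  →  f(s(s(e)), f(s(f(s(f(s(c), e)), e)), e))   [R4 at 1.1]
3. f(s(s(e)), f(s(f(s(f(s(c), e)), e)), e))  →  f(s(s(e)), f(s(f(s(c), e)), e))   [R3 at 2.1.1.1.1]
4. f(s(s(e)), f(s(f(s(c), e)), e))  →  f(s(s(e)), f(s(c), e))   [R3 at 2.1.1]
5. f(s(s(e)), f(s(c), e))  →  f(s(s(e)), c)   [R3 at 2]
6. f(s(s(e)), c)  →  s(e)   [R4 at ε]

s(e)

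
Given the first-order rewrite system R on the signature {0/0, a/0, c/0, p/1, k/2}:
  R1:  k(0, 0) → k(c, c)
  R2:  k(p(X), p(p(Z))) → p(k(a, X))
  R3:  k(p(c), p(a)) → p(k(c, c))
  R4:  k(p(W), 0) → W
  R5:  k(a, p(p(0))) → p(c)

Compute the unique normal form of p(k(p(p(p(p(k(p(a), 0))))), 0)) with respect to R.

1. p(k(p(p(p(p(k(p(a), 0))))), 0))  →  p(p(p(p(k(p(a), 0)))))   [R4 at 1]
2. p(p(p(p(k(p(a), 0)))))  →  p(p(p(p(a))))   [R4 at 1.1.1.1]

p(p(p(p(a))))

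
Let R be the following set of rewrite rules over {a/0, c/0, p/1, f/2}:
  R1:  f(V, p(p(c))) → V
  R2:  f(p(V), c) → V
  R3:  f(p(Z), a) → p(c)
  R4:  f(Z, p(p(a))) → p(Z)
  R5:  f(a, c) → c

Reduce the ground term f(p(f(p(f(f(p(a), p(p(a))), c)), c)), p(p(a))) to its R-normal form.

p(p(p(a)))

1. f(p(f(p(f(f(p(a), p(p(a))), c)), c)), p(p(a)))  →  p(p(f(p(f(f(p(a), p(p(a))), c)), c)))   [R4 at ε]
2. p(p(f(p(f(f(p(a), p(p(a))), c)), c)))  →  p(p(f(f(p(a), p(p(a))), c)))   [R2 at 1.1]
3. p(p(f(f(p(a), p(p(a))), c)))  →  p(p(f(p(p(a)), c)))   [R4 at 1.1.1]
4. p(p(f(p(p(a)), c)))  →  p(p(p(a)))   [R2 at 1.1]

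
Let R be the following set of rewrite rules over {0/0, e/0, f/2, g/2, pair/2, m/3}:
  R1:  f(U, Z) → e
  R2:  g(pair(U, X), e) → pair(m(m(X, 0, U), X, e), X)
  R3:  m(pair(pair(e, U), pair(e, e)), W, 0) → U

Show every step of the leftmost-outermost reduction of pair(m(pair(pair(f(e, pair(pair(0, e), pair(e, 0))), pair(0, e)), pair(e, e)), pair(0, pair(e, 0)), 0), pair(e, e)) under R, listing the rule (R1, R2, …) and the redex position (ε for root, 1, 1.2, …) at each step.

pair(pair(0, e), pair(e, e))

1. pair(m(pair(pair(f(e, pair(pair(0, e), pair(e, 0))), pair(0, e)), pair(e, e)), pair(0, pair(e, 0)), 0), pair(e, e))  →  pair(m(pair(pair(e, pair(0, e)), pair(e, e)), pair(0, pair(e, 0)), 0), pair(e, e))   [R1 at 1.1.1.1]
2. pair(m(pair(pair(e, pair(0, e)), pair(e, e)), pair(0, pair(e, 0)), 0), pair(e, e))  →  pair(pair(0, e), pair(e, e))   [R3 at 1]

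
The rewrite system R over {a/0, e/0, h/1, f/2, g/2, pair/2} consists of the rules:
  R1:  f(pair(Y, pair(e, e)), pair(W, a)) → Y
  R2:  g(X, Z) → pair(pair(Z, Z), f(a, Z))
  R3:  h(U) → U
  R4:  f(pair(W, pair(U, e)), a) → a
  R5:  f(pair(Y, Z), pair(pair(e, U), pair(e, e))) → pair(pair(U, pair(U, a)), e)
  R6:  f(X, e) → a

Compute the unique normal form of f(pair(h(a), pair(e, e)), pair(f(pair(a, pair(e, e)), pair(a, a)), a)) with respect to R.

a

1. f(pair(h(a), pair(e, e)), pair(f(pair(a, pair(e, e)), pair(a, a)), a))  →  h(a)   [R1 at ε]
2. h(a)  →  a   [R3 at ε]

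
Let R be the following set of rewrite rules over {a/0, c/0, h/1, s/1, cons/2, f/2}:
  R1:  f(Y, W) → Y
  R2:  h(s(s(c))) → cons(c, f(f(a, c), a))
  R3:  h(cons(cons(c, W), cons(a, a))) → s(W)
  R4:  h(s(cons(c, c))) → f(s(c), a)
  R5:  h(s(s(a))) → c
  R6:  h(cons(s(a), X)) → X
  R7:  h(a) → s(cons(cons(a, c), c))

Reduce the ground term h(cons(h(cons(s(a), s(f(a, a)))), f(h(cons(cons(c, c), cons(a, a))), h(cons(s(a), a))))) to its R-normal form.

s(c)

1. h(cons(h(cons(s(a), s(f(a, a)))), f(h(cons(cons(c, c), cons(a, a))), h(cons(s(a), a)))))  →  h(cons(s(f(a, a)), f(h(cons(cons(c, c), cons(a, a))), h(cons(s(a), a)))))   [R6 at 1.1]
2. h(cons(s(f(a, a)), f(h(cons(cons(c, c), cons(a, a))), h(cons(s(a), a)))))  →  h(cons(s(a), f(h(cons(cons(c, c), cons(a, a))), h(cons(s(a), a)))))   [R1 at 1.1.1]
3. h(cons(s(a), f(h(cons(cons(c, c), cons(a, a))), h(cons(s(a), a)))))  →  f(h(cons(cons(c, c), cons(a, a))), h(cons(s(a), a)))   [R6 at ε]
4. f(h(cons(cons(c, c), cons(a, a))), h(cons(s(a), a)))  →  h(cons(cons(c, c), cons(a, a)))   [R1 at ε]
5. h(cons(cons(c, c), cons(a, a)))  →  s(c)   [R3 at ε]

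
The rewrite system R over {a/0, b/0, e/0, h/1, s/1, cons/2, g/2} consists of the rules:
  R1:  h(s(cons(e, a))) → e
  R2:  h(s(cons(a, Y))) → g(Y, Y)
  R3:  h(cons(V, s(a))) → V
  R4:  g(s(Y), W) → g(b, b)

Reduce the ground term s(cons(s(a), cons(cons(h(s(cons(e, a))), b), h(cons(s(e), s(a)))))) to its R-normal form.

s(cons(s(a), cons(cons(e, b), s(e))))

1. s(cons(s(a), cons(cons(h(s(cons(e, a))), b), h(cons(s(e), s(a))))))  →  s(cons(s(a), cons(cons(e, b), h(cons(s(e), s(a))))))   [R1 at 1.2.1.1]
2. s(cons(s(a), cons(cons(e, b), h(cons(s(e), s(a))))))  →  s(cons(s(a), cons(cons(e, b), s(e))))   [R3 at 1.2.2]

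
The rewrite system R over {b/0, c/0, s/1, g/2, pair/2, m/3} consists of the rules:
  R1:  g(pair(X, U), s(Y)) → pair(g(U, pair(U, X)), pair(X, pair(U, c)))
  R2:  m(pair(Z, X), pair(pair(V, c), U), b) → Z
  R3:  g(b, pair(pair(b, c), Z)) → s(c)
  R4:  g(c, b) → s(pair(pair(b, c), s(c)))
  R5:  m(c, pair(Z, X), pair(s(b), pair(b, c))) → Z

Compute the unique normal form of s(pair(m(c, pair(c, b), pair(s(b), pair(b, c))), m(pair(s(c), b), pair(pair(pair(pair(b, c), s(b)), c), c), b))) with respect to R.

s(pair(c, s(c)))

1. s(pair(m(c, pair(c, b), pair(s(b), pair(b, c))), m(pair(s(c), b), pair(pair(pair(pair(b, c), s(b)), c), c), b)))  →  s(pair(c, m(pair(s(c), b), pair(pair(pair(pair(b, c), s(b)), c), c), b)))   [R5 at 1.1]
2. s(pair(c, m(pair(s(c), b), pair(pair(pair(pair(b, c), s(b)), c), c), b)))  →  s(pair(c, s(c)))   [R2 at 1.2]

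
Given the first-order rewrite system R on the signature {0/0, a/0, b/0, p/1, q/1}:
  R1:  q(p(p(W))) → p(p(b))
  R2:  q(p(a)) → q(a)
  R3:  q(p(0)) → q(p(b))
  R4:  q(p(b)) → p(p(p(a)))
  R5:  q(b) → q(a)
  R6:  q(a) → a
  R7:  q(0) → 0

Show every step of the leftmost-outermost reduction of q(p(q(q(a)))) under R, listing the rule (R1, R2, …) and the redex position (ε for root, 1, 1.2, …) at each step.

a

1. q(p(q(q(a))))  →  q(p(q(a)))   [R6 at 1.1.1]
2. q(p(q(a)))  →  q(p(a))   [R6 at 1.1]
3. q(p(a))  →  q(a)   [R2 at ε]
4. q(a)  →  a   [R6 at ε]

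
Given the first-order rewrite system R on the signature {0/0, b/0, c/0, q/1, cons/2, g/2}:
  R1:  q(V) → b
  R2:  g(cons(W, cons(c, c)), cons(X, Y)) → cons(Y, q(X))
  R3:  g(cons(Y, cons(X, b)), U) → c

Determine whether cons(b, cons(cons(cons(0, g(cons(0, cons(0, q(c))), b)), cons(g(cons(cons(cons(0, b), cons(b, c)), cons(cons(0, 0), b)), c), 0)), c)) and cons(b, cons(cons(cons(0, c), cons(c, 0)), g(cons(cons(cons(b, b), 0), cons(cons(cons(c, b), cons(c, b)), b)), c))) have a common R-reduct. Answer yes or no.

yes — NF(t₁) = cons(b, cons(cons(cons(0, c), cons(c, 0)), c)), NF(t₂) = cons(b, cons(cons(cons(0, c), cons(c, 0)), c))

Reduce t₁ = cons(b, cons(cons(cons(0, g(cons(0, cons(0, q(c))), b)), cons(g(cons(cons(cons(0, b), cons(b, c)), cons(cons(0, 0), b)), c), 0)), c)):
1. cons(b, cons(cons(cons(0, g(cons(0, cons(0, q(c))), b)), cons(g(cons(cons(cons(0, b), cons(b, c)), cons(cons(0, 0), b)), c), 0)), c))  →  cons(b, cons(cons(cons(0, g(cons(0, cons(0, b)), b)), cons(g(cons(cons(cons(0, b), cons(b, c)), cons(cons(0, 0), b)), c), 0)), c))   [R1 at 2.1.1.2.1.2.2]
2. cons(b, cons(cons(cons(0, g(cons(0, cons(0, b)), b)), cons(g(cons(cons(cons(0, b), cons(b, c)), cons(cons(0, 0), b)), c), 0)), c))  →  cons(b, cons(cons(cons(0, c), cons(g(cons(cons(cons(0, b), cons(b, c)), cons(cons(0, 0), b)), c), 0)), c))   [R3 at 2.1.1.2]
3. cons(b, cons(cons(cons(0, c), cons(g(cons(cons(cons(0, b), cons(b, c)), cons(cons(0, 0), b)), c), 0)), c))  →  cons(b, cons(cons(cons(0, c), cons(c, 0)), c))   [R3 at 2.1.2.1]

Reduce t₂ = cons(b, cons(cons(cons(0, c), cons(c, 0)), g(cons(cons(cons(b, b), 0), cons(cons(cons(c, b), cons(c, b)), b)), c))):
1. cons(b, cons(cons(cons(0, c), cons(c, 0)), g(cons(cons(cons(b, b), 0), cons(cons(cons(c, b), cons(c, b)), b)), c)))  →  cons(b, cons(cons(cons(0, c), cons(c, 0)), c))   [R3 at 2.2]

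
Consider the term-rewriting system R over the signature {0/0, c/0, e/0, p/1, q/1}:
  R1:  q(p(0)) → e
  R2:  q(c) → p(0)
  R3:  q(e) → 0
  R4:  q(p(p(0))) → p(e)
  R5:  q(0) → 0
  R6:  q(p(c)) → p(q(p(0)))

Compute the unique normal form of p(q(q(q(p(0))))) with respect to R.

1. p(q(q(q(p(0)))))  →  p(q(q(e)))   [R1 at 1.1.1]
2. p(q(q(e)))  →  p(q(0))   [R3 at 1.1]
3. p(q(0))  →  p(0)   [R5 at 1]

p(0)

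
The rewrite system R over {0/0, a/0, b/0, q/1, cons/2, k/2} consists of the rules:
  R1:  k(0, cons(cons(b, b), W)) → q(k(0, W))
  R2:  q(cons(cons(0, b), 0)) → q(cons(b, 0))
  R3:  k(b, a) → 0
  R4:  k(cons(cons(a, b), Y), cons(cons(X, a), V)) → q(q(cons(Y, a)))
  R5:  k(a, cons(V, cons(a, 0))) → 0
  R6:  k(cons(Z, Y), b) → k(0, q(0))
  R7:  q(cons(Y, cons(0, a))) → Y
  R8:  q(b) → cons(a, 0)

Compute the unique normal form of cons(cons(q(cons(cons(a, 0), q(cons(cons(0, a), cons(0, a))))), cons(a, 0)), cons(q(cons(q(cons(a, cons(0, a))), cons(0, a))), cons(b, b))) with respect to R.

cons(cons(cons(a, 0), cons(a, 0)), cons(a, cons(b, b)))

1. cons(cons(q(cons(cons(a, 0), q(cons(cons(0, a), cons(0, a))))), cons(a, 0)), cons(q(cons(q(cons(a, cons(0, a))), cons(0, a))), cons(b, b)))  →  cons(cons(q(cons(cons(a, 0), cons(0, a))), cons(a, 0)), cons(q(cons(q(cons(a, cons(0, a))), cons(0, a))), cons(b, b)))   [R7 at 1.1.1.2]
2. cons(cons(q(cons(cons(a, 0), cons(0, a))), cons(a, 0)), cons(q(cons(q(cons(a, cons(0, a))), cons(0, a))), cons(b, b)))  →  cons(cons(cons(a, 0), cons(a, 0)), cons(q(cons(q(cons(a, cons(0, a))), cons(0, a))), cons(b, b)))   [R7 at 1.1]
3. cons(cons(cons(a, 0), cons(a, 0)), cons(q(cons(q(cons(a, cons(0, a))), cons(0, a))), cons(b, b)))  →  cons(cons(cons(a, 0), cons(a, 0)), cons(q(cons(a, cons(0, a))), cons(b, b)))   [R7 at 2.1]
4. cons(cons(cons(a, 0), cons(a, 0)), cons(q(cons(a, cons(0, a))), cons(b, b)))  →  cons(cons(cons(a, 0), cons(a, 0)), cons(a, cons(b, b)))   [R7 at 2.1]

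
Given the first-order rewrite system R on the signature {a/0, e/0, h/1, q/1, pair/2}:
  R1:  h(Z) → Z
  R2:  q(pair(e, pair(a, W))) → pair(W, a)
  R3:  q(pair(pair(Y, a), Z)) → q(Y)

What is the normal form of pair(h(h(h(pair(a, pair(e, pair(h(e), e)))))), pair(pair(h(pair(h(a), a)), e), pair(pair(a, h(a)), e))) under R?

1. pair(h(h(h(pair(a, pair(e, pair(h(e), e)))))), pair(pair(h(pair(h(a), a)), e), pair(pair(a, h(a)), e)))  →  pair(h(h(pair(a, pair(e, pair(h(e), e))))), pair(pair(h(pair(h(a), a)), e), pair(pair(a, h(a)), e)))   [R1 at 1]
2. pair(h(h(pair(a, pair(e, pair(h(e), e))))), pair(pair(h(pair(h(a), a)), e), pair(pair(a, h(a)), e)))  →  pair(h(pair(a, pair(e, pair(h(e), e)))), pair(pair(h(pair(h(a), a)), e), pair(pair(a, h(a)), e)))   [R1 at 1]
3. pair(h(pair(a, pair(e, pair(h(e), e)))), pair(pair(h(pair(h(a), a)), e), pair(pair(a, h(a)), e)))  →  pair(pair(a, pair(e, pair(h(e), e))), pair(pair(h(pair(h(a), a)), e), pair(pair(a, h(a)), e)))   [R1 at 1]
4. pair(pair(a, pair(e, pair(h(e), e))), pair(pair(h(pair(h(a), a)), e), pair(pair(a, h(a)), e)))  →  pair(pair(a, pair(e, pair(e, e))), pair(pair(h(pair(h(a), a)), e), pair(pair(a, h(a)), e)))   [R1 at 1.2.2.1]
5. pair(pair(a, pair(e, pair(e, e))), pair(pair(h(pair(h(a), a)), e), pair(pair(a, h(a)), e)))  →  pair(pair(a, pair(e, pair(e, e))), pair(pair(pair(h(a), a), e), pair(pair(a, h(a)), e)))   [R1 at 2.1.1]
6. pair(pair(a, pair(e, pair(e, e))), pair(pair(pair(h(a), a), e), pair(pair(a, h(a)), e)))  →  pair(pair(a, pair(e, pair(e, e))), pair(pair(pair(a, a), e), pair(pair(a, h(a)), e)))   [R1 at 2.1.1.1]
7. pair(pair(a, pair(e, pair(e, e))), pair(pair(pair(a, a), e), pair(pair(a, h(a)), e)))  →  pair(pair(a, pair(e, pair(e, e))), pair(pair(pair(a, a), e), pair(pair(a, a), e)))   [R1 at 2.2.1.2]

pair(pair(a, pair(e, pair(e, e))), pair(pair(pair(a, a), e), pair(pair(a, a), e)))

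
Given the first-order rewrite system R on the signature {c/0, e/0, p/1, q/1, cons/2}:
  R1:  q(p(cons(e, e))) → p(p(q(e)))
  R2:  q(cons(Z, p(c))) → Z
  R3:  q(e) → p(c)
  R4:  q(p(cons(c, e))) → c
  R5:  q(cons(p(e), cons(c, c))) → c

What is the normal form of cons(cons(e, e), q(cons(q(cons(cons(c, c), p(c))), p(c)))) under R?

1. cons(cons(e, e), q(cons(q(cons(cons(c, c), p(c))), p(c))))  →  cons(cons(e, e), q(cons(cons(c, c), p(c))))   [R2 at 2]
2. cons(cons(e, e), q(cons(cons(c, c), p(c))))  →  cons(cons(e, e), cons(c, c))   [R2 at 2]

cons(cons(e, e), cons(c, c))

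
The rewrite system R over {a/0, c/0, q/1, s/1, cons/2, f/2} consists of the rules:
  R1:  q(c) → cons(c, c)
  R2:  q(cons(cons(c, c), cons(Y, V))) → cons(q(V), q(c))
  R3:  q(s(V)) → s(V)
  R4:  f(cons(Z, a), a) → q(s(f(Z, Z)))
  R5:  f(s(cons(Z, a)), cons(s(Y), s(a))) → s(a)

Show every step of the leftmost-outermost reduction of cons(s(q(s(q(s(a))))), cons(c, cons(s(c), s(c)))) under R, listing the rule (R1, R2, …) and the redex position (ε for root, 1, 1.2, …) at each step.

1. cons(s(q(s(q(s(a))))), cons(c, cons(s(c), s(c))))  →  cons(s(s(q(s(a)))), cons(c, cons(s(c), s(c))))   [R3 at 1.1]
2. cons(s(s(q(s(a)))), cons(c, cons(s(c), s(c))))  →  cons(s(s(s(a))), cons(c, cons(s(c), s(c))))   [R3 at 1.1.1]

cons(s(s(s(a))), cons(c, cons(s(c), s(c))))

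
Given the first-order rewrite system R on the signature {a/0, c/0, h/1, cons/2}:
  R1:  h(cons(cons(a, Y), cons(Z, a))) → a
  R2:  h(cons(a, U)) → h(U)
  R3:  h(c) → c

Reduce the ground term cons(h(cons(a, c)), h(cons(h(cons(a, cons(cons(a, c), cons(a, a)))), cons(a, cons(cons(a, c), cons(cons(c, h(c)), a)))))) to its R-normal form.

cons(c, a)

1. cons(h(cons(a, c)), h(cons(h(cons(a, cons(cons(a, c), cons(a, a)))), cons(a, cons(cons(a, c), cons(cons(c, h(c)), a))))))  →  cons(h(c), h(cons(h(cons(a, cons(cons(a, c), cons(a, a)))), cons(a, cons(cons(a, c), cons(cons(c, h(c)), a))))))   [R2 at 1]
2. cons(h(c), h(cons(h(cons(a, cons(cons(a, c), cons(a, a)))), cons(a, cons(cons(a, c), cons(cons(c, h(c)), a))))))  →  cons(c, h(cons(h(cons(a, cons(cons(a, c), cons(a, a)))), cons(a, cons(cons(a, c), cons(cons(c, h(c)), a))))))   [R3 at 1]
3. cons(c, h(cons(h(cons(a, cons(cons(a, c), cons(a, a)))), cons(a, cons(cons(a, c), cons(cons(c, h(c)), a))))))  →  cons(c, h(cons(h(cons(cons(a, c), cons(a, a))), cons(a, cons(cons(a, c), cons(cons(c, h(c)), a))))))   [R2 at 2.1.1]
4. cons(c, h(cons(h(cons(cons(a, c), cons(a, a))), cons(a, cons(cons(a, c), cons(cons(c, h(c)), a))))))  →  cons(c, h(cons(a, cons(a, cons(cons(a, c), cons(cons(c, h(c)), a))))))   [R1 at 2.1.1]
5. cons(c, h(cons(a, cons(a, cons(cons(a, c), cons(cons(c, h(c)), a))))))  →  cons(c, h(cons(a, cons(cons(a, c), cons(cons(c, h(c)), a)))))   [R2 at 2]
6. cons(c, h(cons(a, cons(cons(a, c), cons(cons(c, h(c)), a)))))  →  cons(c, h(cons(cons(a, c), cons(cons(c, h(c)), a))))   [R2 at 2]
7. cons(c, h(cons(cons(a, c), cons(cons(c, h(c)), a))))  →  cons(c, a)   [R1 at 2]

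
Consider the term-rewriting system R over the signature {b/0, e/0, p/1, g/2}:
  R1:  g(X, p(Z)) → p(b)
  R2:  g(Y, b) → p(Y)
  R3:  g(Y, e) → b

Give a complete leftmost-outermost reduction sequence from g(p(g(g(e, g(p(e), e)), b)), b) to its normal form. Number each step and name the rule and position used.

p(p(p(p(e))))

1. g(p(g(g(e, g(p(e), e)), b)), b)  →  p(p(g(g(e, g(p(e), e)), b)))   [R2 at ε]
2. p(p(g(g(e, g(p(e), e)), b)))  →  p(p(p(g(e, g(p(e), e)))))   [R2 at 1.1]
3. p(p(p(g(e, g(p(e), e)))))  →  p(p(p(g(e, b))))   [R3 at 1.1.1.2]
4. p(p(p(g(e, b))))  →  p(p(p(p(e))))   [R2 at 1.1.1]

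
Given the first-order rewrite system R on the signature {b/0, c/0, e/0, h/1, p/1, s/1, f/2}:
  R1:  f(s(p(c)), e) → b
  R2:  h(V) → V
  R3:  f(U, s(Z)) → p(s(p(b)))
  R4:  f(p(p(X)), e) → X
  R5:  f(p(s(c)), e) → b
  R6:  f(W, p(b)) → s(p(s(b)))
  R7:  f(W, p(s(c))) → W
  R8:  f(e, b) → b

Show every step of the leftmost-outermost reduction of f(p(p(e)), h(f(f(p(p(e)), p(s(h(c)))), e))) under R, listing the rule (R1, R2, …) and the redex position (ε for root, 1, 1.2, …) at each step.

e

1. f(p(p(e)), h(f(f(p(p(e)), p(s(h(c)))), e)))  →  f(p(p(e)), f(f(p(p(e)), p(s(h(c)))), e))   [R2 at 2]
2. f(p(p(e)), f(f(p(p(e)), p(s(h(c)))), e))  →  f(p(p(e)), f(f(p(p(e)), p(s(c))), e))   [R2 at 2.1.2.1.1]
3. f(p(p(e)), f(f(p(p(e)), p(s(c))), e))  →  f(p(p(e)), f(p(p(e)), e))   [R7 at 2.1]
4. f(p(p(e)), f(p(p(e)), e))  →  f(p(p(e)), e)   [R4 at 2]
5. f(p(p(e)), e)  →  e   [R4 at ε]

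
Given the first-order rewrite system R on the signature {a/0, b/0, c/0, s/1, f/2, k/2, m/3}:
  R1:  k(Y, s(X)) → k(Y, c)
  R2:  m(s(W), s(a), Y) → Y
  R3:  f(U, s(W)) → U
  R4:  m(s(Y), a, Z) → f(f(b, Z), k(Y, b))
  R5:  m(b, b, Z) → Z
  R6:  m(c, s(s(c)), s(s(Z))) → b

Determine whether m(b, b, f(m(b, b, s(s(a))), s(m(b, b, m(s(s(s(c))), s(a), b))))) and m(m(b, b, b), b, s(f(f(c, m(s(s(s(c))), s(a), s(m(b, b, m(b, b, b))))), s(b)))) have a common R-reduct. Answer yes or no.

no — NF(t₁) = s(s(a)), NF(t₂) = s(c)

Reduce t₁ = m(b, b, f(m(b, b, s(s(a))), s(m(b, b, m(s(s(s(c))), s(a), b))))):
1. m(b, b, f(m(b, b, s(s(a))), s(m(b, b, m(s(s(s(c))), s(a), b)))))  →  f(m(b, b, s(s(a))), s(m(b, b, m(s(s(s(c))), s(a), b))))   [R5 at ε]
2. f(m(b, b, s(s(a))), s(m(b, b, m(s(s(s(c))), s(a), b))))  →  m(b, b, s(s(a)))   [R3 at ε]
3. m(b, b, s(s(a)))  →  s(s(a))   [R5 at ε]

Reduce t₂ = m(m(b, b, b), b, s(f(f(c, m(s(s(s(c))), s(a), s(m(b, b, m(b, b, b))))), s(b)))):
1. m(m(b, b, b), b, s(f(f(c, m(s(s(s(c))), s(a), s(m(b, b, m(b, b, b))))), s(b))))  →  m(b, b, s(f(f(c, m(s(s(s(c))), s(a), s(m(b, b, m(b, b, b))))), s(b))))   [R5 at 1]
2. m(b, b, s(f(f(c, m(s(s(s(c))), s(a), s(m(b, b, m(b, b, b))))), s(b))))  →  s(f(f(c, m(s(s(s(c))), s(a), s(m(b, b, m(b, b, b))))), s(b)))   [R5 at ε]
3. s(f(f(c, m(s(s(s(c))), s(a), s(m(b, b, m(b, b, b))))), s(b)))  →  s(f(c, m(s(s(s(c))), s(a), s(m(b, b, m(b, b, b))))))   [R3 at 1]
4. s(f(c, m(s(s(s(c))), s(a), s(m(b, b, m(b, b, b))))))  →  s(f(c, s(m(b, b, m(b, b, b)))))   [R2 at 1.2]
5. s(f(c, s(m(b, b, m(b, b, b)))))  →  s(c)   [R3 at 1]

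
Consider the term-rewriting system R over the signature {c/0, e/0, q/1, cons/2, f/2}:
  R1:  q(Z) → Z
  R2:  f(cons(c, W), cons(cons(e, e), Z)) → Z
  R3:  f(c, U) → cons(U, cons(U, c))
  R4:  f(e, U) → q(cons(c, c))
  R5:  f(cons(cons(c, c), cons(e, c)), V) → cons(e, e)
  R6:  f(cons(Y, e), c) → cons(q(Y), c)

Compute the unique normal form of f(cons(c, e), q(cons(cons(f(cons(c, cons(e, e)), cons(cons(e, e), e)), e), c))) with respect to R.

c

1. f(cons(c, e), q(cons(cons(f(cons(c, cons(e, e)), cons(cons(e, e), e)), e), c)))  →  f(cons(c, e), cons(cons(f(cons(c, cons(e, e)), cons(cons(e, e), e)), e), c))   [R1 at 2]
2. f(cons(c, e), cons(cons(f(cons(c, cons(e, e)), cons(cons(e, e), e)), e), c))  →  f(cons(c, e), cons(cons(e, e), c))   [R2 at 2.1.1]
3. f(cons(c, e), cons(cons(e, e), c))  →  c   [R2 at ε]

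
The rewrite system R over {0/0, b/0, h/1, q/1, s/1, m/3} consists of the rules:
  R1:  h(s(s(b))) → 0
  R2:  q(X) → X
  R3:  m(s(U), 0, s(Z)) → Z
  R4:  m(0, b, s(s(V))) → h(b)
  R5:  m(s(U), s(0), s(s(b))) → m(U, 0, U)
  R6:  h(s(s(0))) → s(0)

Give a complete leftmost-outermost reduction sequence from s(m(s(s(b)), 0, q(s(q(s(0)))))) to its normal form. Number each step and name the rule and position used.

s(s(0))

1. s(m(s(s(b)), 0, q(s(q(s(0))))))  →  s(m(s(s(b)), 0, s(q(s(0)))))   [R2 at 1.3]
2. s(m(s(s(b)), 0, s(q(s(0)))))  →  s(q(s(0)))   [R3 at 1]
3. s(q(s(0)))  →  s(s(0))   [R2 at 1]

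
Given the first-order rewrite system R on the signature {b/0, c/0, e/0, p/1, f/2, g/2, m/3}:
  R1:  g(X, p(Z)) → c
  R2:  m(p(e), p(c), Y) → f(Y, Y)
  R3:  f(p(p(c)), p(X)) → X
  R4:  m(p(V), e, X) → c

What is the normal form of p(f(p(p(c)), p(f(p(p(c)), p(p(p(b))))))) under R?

1. p(f(p(p(c)), p(f(p(p(c)), p(p(p(b)))))))  →  p(f(p(p(c)), p(p(p(b)))))   [R3 at 1]
2. p(f(p(p(c)), p(p(p(b)))))  →  p(p(p(b)))   [R3 at 1]

p(p(p(b)))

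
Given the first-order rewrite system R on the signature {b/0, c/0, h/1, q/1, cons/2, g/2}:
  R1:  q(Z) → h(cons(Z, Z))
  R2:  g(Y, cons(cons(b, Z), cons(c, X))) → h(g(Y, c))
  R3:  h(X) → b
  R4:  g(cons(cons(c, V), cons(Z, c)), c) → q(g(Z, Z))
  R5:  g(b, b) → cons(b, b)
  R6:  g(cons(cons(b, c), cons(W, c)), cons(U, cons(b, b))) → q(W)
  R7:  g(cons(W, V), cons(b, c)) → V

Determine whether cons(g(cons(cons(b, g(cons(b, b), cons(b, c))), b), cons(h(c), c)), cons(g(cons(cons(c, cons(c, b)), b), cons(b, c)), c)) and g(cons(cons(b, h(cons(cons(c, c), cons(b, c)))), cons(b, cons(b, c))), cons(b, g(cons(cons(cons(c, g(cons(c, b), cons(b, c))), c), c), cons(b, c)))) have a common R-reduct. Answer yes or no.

Reduce t₁ = cons(g(cons(cons(b, g(cons(b, b), cons(b, c))), b), cons(h(c), c)), cons(g(cons(cons(c, cons(c, b)), b), cons(b, c)), c)):
1. cons(g(cons(cons(b, g(cons(b, b), cons(b, c))), b), cons(h(c), c)), cons(g(cons(cons(c, cons(c, b)), b), cons(b, c)), c))  →  cons(g(cons(cons(b, b), b), cons(h(c), c)), cons(g(cons(cons(c, cons(c, b)), b), cons(b, c)), c))   [R7 at 1.1.1.2]
2. cons(g(cons(cons(b, b), b), cons(h(c), c)), cons(g(cons(cons(c, cons(c, b)), b), cons(b, c)), c))  →  cons(g(cons(cons(b, b), b), cons(b, c)), cons(g(cons(cons(c, cons(c, b)), b), cons(b, c)), c))   [R3 at 1.2.1]
3. cons(g(cons(cons(b, b), b), cons(b, c)), cons(g(cons(cons(c, cons(c, b)), b), cons(b, c)), c))  →  cons(b, cons(g(cons(cons(c, cons(c, b)), b), cons(b, c)), c))   [R7 at 1]
4. cons(b, cons(g(cons(cons(c, cons(c, b)), b), cons(b, c)), c))  →  cons(b, cons(b, c))   [R7 at 2.1]

Reduce t₂ = g(cons(cons(b, h(cons(cons(c, c), cons(b, c)))), cons(b, cons(b, c))), cons(b, g(cons(cons(cons(c, g(cons(c, b), cons(b, c))), c), c), cons(b, c)))):
1. g(cons(cons(b, h(cons(cons(c, c), cons(b, c)))), cons(b, cons(b, c))), cons(b, g(cons(cons(cons(c, g(cons(c, b), cons(b, c))), c), c), cons(b, c))))  →  g(cons(cons(b, b), cons(b, cons(b, c))), cons(b, g(cons(cons(cons(c, g(cons(c, b), cons(b, c))), c), c), cons(b, c))))   [R3 at 1.1.2]
2. g(cons(cons(b, b), cons(b, cons(b, c))), cons(b, g(cons(cons(cons(c, g(cons(c, b), cons(b, c))), c), c), cons(b, c))))  →  g(cons(cons(b, b), cons(b, cons(b, c))), cons(b, c))   [R7 at 2.2]
3. g(cons(cons(b, b), cons(b, cons(b, c))), cons(b, c))  →  cons(b, cons(b, c))   [R7 at ε]

yes — NF(t₁) = cons(b, cons(b, c)), NF(t₂) = cons(b, cons(b, c))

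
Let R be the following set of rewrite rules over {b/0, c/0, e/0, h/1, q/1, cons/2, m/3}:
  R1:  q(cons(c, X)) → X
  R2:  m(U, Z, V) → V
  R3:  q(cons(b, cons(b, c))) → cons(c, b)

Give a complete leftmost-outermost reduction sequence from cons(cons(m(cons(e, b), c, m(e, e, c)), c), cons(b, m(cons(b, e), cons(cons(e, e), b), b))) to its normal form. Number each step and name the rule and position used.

1. cons(cons(m(cons(e, b), c, m(e, e, c)), c), cons(b, m(cons(b, e), cons(cons(e, e), b), b)))  →  cons(cons(m(e, e, c), c), cons(b, m(cons(b, e), cons(cons(e, e), b), b)))   [R2 at 1.1]
2. cons(cons(m(e, e, c), c), cons(b, m(cons(b, e), cons(cons(e, e), b), b)))  →  cons(cons(c, c), cons(b, m(cons(b, e), cons(cons(e, e), b), b)))   [R2 at 1.1]
3. cons(cons(c, c), cons(b, m(cons(b, e), cons(cons(e, e), b), b)))  →  cons(cons(c, c), cons(b, b))   [R2 at 2.2]

cons(cons(c, c), cons(b, b))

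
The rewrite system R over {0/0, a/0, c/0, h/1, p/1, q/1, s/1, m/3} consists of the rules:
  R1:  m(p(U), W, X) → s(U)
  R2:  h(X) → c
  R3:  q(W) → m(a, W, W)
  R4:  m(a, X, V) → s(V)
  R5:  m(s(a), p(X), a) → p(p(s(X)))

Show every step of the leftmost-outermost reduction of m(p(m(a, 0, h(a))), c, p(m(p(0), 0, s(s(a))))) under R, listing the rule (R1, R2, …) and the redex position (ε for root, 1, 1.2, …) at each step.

s(s(c))

1. m(p(m(a, 0, h(a))), c, p(m(p(0), 0, s(s(a)))))  →  s(m(a, 0, h(a)))   [R1 at ε]
2. s(m(a, 0, h(a)))  →  s(s(h(a)))   [R4 at 1]
3. s(s(h(a)))  →  s(s(c))   [R2 at 1.1]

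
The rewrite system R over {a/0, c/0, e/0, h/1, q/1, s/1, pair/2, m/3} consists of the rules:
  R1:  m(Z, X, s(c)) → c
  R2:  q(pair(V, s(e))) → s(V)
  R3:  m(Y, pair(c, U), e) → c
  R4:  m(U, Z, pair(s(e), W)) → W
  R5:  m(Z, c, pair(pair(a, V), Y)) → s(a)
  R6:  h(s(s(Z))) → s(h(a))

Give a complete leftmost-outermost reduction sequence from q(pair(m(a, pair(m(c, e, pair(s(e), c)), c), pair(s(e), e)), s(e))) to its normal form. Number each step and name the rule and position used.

1. q(pair(m(a, pair(m(c, e, pair(s(e), c)), c), pair(s(e), e)), s(e)))  →  s(m(a, pair(m(c, e, pair(s(e), c)), c), pair(s(e), e)))   [R2 at ε]
2. s(m(a, pair(m(c, e, pair(s(e), c)), c), pair(s(e), e)))  →  s(e)   [R4 at 1]

s(e)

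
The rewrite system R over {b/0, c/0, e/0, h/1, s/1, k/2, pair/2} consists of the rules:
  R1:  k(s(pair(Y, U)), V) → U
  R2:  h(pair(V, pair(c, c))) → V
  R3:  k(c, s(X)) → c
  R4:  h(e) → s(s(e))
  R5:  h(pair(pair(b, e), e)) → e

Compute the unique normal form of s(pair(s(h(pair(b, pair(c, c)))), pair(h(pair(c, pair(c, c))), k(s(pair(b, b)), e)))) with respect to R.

s(pair(s(b), pair(c, b)))

1. s(pair(s(h(pair(b, pair(c, c)))), pair(h(pair(c, pair(c, c))), k(s(pair(b, b)), e))))  →  s(pair(s(b), pair(h(pair(c, pair(c, c))), k(s(pair(b, b)), e))))   [R2 at 1.1.1]
2. s(pair(s(b), pair(h(pair(c, pair(c, c))), k(s(pair(b, b)), e))))  →  s(pair(s(b), pair(c, k(s(pair(b, b)), e))))   [R2 at 1.2.1]
3. s(pair(s(b), pair(c, k(s(pair(b, b)), e))))  →  s(pair(s(b), pair(c, b)))   [R1 at 1.2.2]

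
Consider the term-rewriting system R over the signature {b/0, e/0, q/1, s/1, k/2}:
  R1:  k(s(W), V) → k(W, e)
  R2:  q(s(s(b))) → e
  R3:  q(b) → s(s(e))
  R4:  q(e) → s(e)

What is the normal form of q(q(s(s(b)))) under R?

s(e)

1. q(q(s(s(b))))  →  q(e)   [R2 at 1]
2. q(e)  →  s(e)   [R4 at ε]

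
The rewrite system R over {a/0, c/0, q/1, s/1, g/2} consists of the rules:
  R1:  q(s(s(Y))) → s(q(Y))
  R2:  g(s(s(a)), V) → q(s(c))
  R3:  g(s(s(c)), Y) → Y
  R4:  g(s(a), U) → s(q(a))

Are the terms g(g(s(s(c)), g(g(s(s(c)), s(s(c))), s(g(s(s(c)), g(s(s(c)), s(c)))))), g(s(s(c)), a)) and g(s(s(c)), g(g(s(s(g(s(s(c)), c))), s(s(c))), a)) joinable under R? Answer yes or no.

Reduce t₁ = g(g(s(s(c)), g(g(s(s(c)), s(s(c))), s(g(s(s(c)), g(s(s(c)), s(c)))))), g(s(s(c)), a)):
1. g(g(s(s(c)), g(g(s(s(c)), s(s(c))), s(g(s(s(c)), g(s(s(c)), s(c)))))), g(s(s(c)), a))  →  g(g(g(s(s(c)), s(s(c))), s(g(s(s(c)), g(s(s(c)), s(c))))), g(s(s(c)), a))   [R3 at 1]
2. g(g(g(s(s(c)), s(s(c))), s(g(s(s(c)), g(s(s(c)), s(c))))), g(s(s(c)), a))  →  g(g(s(s(c)), s(g(s(s(c)), g(s(s(c)), s(c))))), g(s(s(c)), a))   [R3 at 1.1]
3. g(g(s(s(c)), s(g(s(s(c)), g(s(s(c)), s(c))))), g(s(s(c)), a))  →  g(s(g(s(s(c)), g(s(s(c)), s(c)))), g(s(s(c)), a))   [R3 at 1]
4. g(s(g(s(s(c)), g(s(s(c)), s(c)))), g(s(s(c)), a))  →  g(s(g(s(s(c)), s(c))), g(s(s(c)), a))   [R3 at 1.1]
5. g(s(g(s(s(c)), s(c))), g(s(s(c)), a))  →  g(s(s(c)), g(s(s(c)), a))   [R3 at 1.1]
6. g(s(s(c)), g(s(s(c)), a))  →  g(s(s(c)), a)   [R3 at ε]
7. g(s(s(c)), a)  →  a   [R3 at ε]

Reduce t₂ = g(s(s(c)), g(g(s(s(g(s(s(c)), c))), s(s(c))), a)):
1. g(s(s(c)), g(g(s(s(g(s(s(c)), c))), s(s(c))), a))  →  g(g(s(s(g(s(s(c)), c))), s(s(c))), a)   [R3 at ε]
2. g(g(s(s(g(s(s(c)), c))), s(s(c))), a)  →  g(g(s(s(c)), s(s(c))), a)   [R3 at 1.1.1.1]
3. g(g(s(s(c)), s(s(c))), a)  →  g(s(s(c)), a)   [R3 at 1]
4. g(s(s(c)), a)  →  a   [R3 at ε]

yes — NF(t₁) = a, NF(t₂) = a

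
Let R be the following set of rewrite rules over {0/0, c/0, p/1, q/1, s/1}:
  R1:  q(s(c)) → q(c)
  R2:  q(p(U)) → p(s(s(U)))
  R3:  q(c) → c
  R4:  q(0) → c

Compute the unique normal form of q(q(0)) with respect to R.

1. q(q(0))  →  q(c)   [R4 at 1]
2. q(c)  →  c   [R3 at ε]

c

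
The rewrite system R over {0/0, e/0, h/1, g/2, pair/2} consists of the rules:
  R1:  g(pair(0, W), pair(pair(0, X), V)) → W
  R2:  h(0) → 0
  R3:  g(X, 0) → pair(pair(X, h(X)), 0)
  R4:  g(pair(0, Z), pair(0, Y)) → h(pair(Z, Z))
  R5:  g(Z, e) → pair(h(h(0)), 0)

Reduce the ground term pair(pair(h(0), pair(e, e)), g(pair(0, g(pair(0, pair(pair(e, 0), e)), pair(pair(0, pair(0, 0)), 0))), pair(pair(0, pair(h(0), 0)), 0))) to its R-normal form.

1. pair(pair(h(0), pair(e, e)), g(pair(0, g(pair(0, pair(pair(e, 0), e)), pair(pair(0, pair(0, 0)), 0))), pair(pair(0, pair(h(0), 0)), 0)))  →  pair(pair(0, pair(e, e)), g(pair(0, g(pair(0, pair(pair(e, 0), e)), pair(pair(0, pair(0, 0)), 0))), pair(pair(0, pair(h(0), 0)), 0)))   [R2 at 1.1]
2. pair(pair(0, pair(e, e)), g(pair(0, g(pair(0, pair(pair(e, 0), e)), pair(pair(0, pair(0, 0)), 0))), pair(pair(0, pair(h(0), 0)), 0)))  →  pair(pair(0, pair(e, e)), g(pair(0, pair(pair(e, 0), e)), pair(pair(0, pair(0, 0)), 0)))   [R1 at 2]
3. pair(pair(0, pair(e, e)), g(pair(0, pair(pair(e, 0), e)), pair(pair(0, pair(0, 0)), 0)))  →  pair(pair(0, pair(e, e)), pair(pair(e, 0), e))   [R1 at 2]

pair(pair(0, pair(e, e)), pair(pair(e, 0), e))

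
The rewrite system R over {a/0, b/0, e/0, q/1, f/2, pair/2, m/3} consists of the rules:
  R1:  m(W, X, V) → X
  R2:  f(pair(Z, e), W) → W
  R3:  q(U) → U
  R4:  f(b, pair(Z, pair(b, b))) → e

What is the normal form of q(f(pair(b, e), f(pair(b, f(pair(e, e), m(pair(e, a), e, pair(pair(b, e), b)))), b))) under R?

1. q(f(pair(b, e), f(pair(b, f(pair(e, e), m(pair(e, a), e, pair(pair(b, e), b)))), b)))  →  f(pair(b, e), f(pair(b, f(pair(e, e), m(pair(e, a), e, pair(pair(b, e), b)))), b))   [R3 at ε]
2. f(pair(b, e), f(pair(b, f(pair(e, e), m(pair(e, a), e, pair(pair(b, e), b)))), b))  →  f(pair(b, f(pair(e, e), m(pair(e, a), e, pair(pair(b, e), b)))), b)   [R2 at ε]
3. f(pair(b, f(pair(e, e), m(pair(e, a), e, pair(pair(b, e), b)))), b)  →  f(pair(b, m(pair(e, a), e, pair(pair(b, e), b))), b)   [R2 at 1.2]
4. f(pair(b, m(pair(e, a), e, pair(pair(b, e), b))), b)  →  f(pair(b, e), b)   [R1 at 1.2]
5. f(pair(b, e), b)  →  b   [R2 at ε]

b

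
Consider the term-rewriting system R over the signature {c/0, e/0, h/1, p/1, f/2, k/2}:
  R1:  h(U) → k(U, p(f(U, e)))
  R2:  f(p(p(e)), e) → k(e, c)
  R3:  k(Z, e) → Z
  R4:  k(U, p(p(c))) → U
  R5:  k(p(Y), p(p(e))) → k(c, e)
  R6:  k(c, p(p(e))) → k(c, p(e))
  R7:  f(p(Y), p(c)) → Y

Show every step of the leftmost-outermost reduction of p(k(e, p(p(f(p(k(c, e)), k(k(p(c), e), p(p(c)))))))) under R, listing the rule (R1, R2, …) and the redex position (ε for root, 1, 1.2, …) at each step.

p(e)

1. p(k(e, p(p(f(p(k(c, e)), k(k(p(c), e), p(p(c))))))))  →  p(k(e, p(p(f(p(c), k(k(p(c), e), p(p(c))))))))   [R3 at 1.2.1.1.1.1]
2. p(k(e, p(p(f(p(c), k(k(p(c), e), p(p(c))))))))  →  p(k(e, p(p(f(p(c), k(p(c), e))))))   [R4 at 1.2.1.1.2]
3. p(k(e, p(p(f(p(c), k(p(c), e))))))  →  p(k(e, p(p(f(p(c), p(c))))))   [R3 at 1.2.1.1.2]
4. p(k(e, p(p(f(p(c), p(c))))))  →  p(k(e, p(p(c))))   [R7 at 1.2.1.1]
5. p(k(e, p(p(c))))  →  p(e)   [R4 at 1]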